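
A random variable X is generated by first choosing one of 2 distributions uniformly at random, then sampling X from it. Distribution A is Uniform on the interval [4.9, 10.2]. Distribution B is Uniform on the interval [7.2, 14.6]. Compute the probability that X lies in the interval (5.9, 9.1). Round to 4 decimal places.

Conditional on each component, P(5.9 < X < 9.1): A: 0.603774; B: 0.256757.
By total probability, P(5.9 < X < 9.1) = 0.5·0.603774 + 0.5·0.256757 = 0.430265.

0.4303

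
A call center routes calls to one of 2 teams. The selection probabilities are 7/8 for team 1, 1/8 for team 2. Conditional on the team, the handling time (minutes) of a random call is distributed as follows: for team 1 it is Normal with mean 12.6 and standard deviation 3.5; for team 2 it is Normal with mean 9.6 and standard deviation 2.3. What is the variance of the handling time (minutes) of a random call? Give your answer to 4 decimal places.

Per component, 1: μ=12.6, E[X²]=171.01; 2: μ=9.6, E[X²]=97.45.
E[X] = 0.875·12.6 + 0.125·9.6 = 12.225.
E[X²] = 0.875·171.01 + 0.125·97.45 = 161.815.
Var(X) = E[X²] − (E[X])² = 161.815 − 149.451 = 12.3644.

12.3644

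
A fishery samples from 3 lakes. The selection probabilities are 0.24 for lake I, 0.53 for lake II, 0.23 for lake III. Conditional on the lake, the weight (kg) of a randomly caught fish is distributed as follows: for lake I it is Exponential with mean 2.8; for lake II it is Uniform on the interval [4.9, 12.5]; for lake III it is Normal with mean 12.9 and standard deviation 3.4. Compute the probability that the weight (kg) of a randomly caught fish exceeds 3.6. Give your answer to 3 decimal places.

0.826

Conditional on each lake, P(X > 3.6): I: 0.276453; II: 1; III: 0.996884.
By total probability, P(X > 3.6) = 0.24·0.276453 + 0.53·1 + 0.23·0.996884 = 0.825632.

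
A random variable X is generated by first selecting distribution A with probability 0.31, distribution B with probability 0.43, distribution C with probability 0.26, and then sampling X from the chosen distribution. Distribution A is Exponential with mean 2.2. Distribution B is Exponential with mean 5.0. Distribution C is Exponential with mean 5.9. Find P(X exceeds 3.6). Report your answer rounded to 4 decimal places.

0.4109

Conditional on each component, P(X > 3.6): A: 0.194687; B: 0.486752; C: 0.543259.
By total probability, P(X > 3.6) = 0.31·0.194687 + 0.43·0.486752 + 0.26·0.543259 = 0.410904.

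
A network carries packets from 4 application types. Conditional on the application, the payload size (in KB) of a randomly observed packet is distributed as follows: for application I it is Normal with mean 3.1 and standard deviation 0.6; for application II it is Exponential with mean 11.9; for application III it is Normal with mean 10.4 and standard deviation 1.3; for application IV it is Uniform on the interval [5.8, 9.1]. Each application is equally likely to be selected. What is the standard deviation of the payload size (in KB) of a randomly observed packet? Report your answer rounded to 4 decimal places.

6.8860

Per component, I: μ=3.1, E[X²]=9.97; II: μ=11.9, E[X²]=283.22; III: μ=10.4, E[X²]=109.85; IV: μ=7.45, E[X²]=56.41.
E[X] = 0.25·3.1 + 0.25·11.9 + 0.25·10.4 + 0.25·7.45 = 8.2125.
E[X²] = 0.25·9.97 + 0.25·283.22 + 0.25·109.85 + 0.25·56.41 = 114.863.
Var(X) = E[X²] − (E[X])² = 114.863 − 67.4452 = 47.4173.
SD(X) = √47.4173 = 6.88603.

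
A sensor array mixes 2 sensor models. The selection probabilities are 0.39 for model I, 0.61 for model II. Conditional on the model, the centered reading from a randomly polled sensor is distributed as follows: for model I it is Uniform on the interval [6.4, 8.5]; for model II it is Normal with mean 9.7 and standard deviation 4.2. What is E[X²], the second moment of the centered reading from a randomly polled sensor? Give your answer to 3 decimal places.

For each component E[X²] = Var + (mean)², giving I: 55.87; II: 111.73.
Overall E[X²] = 0.39·55.87 + 0.61·111.73 = 89.9446.

89.945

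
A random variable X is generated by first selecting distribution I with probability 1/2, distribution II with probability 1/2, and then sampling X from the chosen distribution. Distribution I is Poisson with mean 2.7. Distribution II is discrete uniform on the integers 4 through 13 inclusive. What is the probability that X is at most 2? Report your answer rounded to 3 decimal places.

Conditional on each component, P(X ≤ 2): I: 0.493624; II: 0.
By total probability, P(X ≤ 2) = 0.5·0.493624 + 0.5·0 = 0.246812.

0.247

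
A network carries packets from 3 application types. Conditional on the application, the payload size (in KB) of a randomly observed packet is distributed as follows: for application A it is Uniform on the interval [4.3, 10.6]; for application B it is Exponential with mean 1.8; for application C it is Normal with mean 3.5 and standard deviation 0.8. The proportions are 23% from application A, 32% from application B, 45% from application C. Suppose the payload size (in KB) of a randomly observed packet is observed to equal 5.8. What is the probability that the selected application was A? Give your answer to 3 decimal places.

Likelihoods f(5.8 | ·): A: 0.15873; B: 0.022148; C: 0.00799765.
Posterior ∝ prior × likelihood. Numerator for A: 0.23·0.15873 = 0.0365079.
Normalizing constant: 0.23·0.15873 + 0.32·0.022148 + 0.45·0.00799765 = 0.0471942.
P(A | observation) = 0.0365079 / 0.0471942 = 0.773568.

0.774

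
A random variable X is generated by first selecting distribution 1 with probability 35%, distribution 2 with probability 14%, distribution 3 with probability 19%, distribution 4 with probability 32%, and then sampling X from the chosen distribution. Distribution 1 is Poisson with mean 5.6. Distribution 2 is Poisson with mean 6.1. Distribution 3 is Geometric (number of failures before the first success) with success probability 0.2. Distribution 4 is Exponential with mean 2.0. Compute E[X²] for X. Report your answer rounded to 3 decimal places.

28.399

For each component E[X²] = Var + (mean)², giving 1: 36.96; 2: 43.31; 3: 36; 4: 8.
Overall E[X²] = 0.35·36.96 + 0.14·43.31 + 0.19·36 + 0.32·8 = 28.3994.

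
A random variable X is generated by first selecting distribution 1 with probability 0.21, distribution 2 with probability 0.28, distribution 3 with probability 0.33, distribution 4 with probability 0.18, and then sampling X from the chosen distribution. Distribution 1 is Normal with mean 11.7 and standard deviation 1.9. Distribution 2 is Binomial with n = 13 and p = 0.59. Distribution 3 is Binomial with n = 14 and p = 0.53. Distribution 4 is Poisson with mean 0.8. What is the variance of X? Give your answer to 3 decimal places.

Per component, 1: μ=11.7, E[X²]=140.5; 2: μ=7.67, E[X²]=61.9736; 3: μ=7.42, E[X²]=58.5438; 4: μ=0.8, E[X²]=1.44.
E[X] = 0.21·11.7 + 0.28·7.67 + 0.33·7.42 + 0.18·0.8 = 7.1972.
E[X²] = 0.21·140.5 + 0.28·61.9736 + 0.33·58.5438 + 0.18·1.44 = 66.4363.
Var(X) = E[X²] − (E[X])² = 66.4363 − 51.7997 = 14.6366.

14.637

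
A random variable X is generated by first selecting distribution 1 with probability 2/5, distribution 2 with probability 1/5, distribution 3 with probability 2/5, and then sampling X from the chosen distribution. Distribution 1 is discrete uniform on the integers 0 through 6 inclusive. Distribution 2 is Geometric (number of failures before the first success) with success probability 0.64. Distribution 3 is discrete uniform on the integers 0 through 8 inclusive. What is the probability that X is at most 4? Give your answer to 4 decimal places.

Conditional on each component, P(X ≤ 4): 1: 0.714286; 2: 0.993953; 3: 0.555556.
By total probability, P(X ≤ 4) = 0.4·0.714286 + 0.2·0.993953 + 0.4·0.555556 = 0.706727.

0.7067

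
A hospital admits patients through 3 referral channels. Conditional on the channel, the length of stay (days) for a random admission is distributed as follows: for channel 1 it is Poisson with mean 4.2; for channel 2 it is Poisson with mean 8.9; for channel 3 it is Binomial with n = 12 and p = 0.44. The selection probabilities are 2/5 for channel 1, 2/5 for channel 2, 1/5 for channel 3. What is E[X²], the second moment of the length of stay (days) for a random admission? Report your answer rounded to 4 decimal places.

For each component E[X²] = Var + (mean)², giving 1: 21.84; 2: 88.11; 3: 30.8352.
Overall E[X²] = 0.4·21.84 + 0.4·88.11 + 0.2·30.8352 = 50.147.

50.1470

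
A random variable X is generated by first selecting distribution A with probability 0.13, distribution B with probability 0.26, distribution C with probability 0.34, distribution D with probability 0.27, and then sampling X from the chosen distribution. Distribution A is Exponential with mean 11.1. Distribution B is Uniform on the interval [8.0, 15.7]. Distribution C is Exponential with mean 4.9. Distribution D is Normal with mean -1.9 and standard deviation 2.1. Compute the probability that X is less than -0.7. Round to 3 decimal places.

Conditional on each component, P(X < -0.7): A: 0; B: 0; C: 0; D: 0.716145.
By total probability, P(X < -0.7) = 0.13·0 + 0.26·0 + 0.34·0 + 0.27·0.716145 = 0.193359.

0.193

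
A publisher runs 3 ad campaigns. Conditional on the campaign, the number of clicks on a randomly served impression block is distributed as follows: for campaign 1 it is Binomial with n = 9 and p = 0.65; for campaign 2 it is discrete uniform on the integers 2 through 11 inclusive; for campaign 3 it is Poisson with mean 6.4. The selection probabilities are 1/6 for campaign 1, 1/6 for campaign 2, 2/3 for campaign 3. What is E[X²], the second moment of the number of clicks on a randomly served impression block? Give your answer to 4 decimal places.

For each component E[X²] = Var + (mean)², giving 1: 36.27; 2: 50.5; 3: 47.36.
Overall E[X²] = 0.166667·36.27 + 0.166667·50.5 + 0.666667·47.36 = 46.035.

46.0350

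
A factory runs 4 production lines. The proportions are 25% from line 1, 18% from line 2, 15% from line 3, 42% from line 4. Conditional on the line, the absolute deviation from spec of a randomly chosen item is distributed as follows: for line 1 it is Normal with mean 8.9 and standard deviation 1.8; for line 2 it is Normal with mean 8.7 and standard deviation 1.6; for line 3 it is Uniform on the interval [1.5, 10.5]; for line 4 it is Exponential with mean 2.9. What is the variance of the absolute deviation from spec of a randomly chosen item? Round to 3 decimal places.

Per component, 1: μ=8.9, E[X²]=82.45; 2: μ=8.7, E[X²]=78.25; 3: μ=6, E[X²]=42.75; 4: μ=2.9, E[X²]=16.82.
E[X] = 0.25·8.9 + 0.18·8.7 + 0.15·6 + 0.42·2.9 = 5.909.
E[X²] = 0.25·82.45 + 0.18·78.25 + 0.15·42.75 + 0.42·16.82 = 48.1744.
Var(X) = E[X²] − (E[X])² = 48.1744 − 34.9163 = 13.2581.

13.258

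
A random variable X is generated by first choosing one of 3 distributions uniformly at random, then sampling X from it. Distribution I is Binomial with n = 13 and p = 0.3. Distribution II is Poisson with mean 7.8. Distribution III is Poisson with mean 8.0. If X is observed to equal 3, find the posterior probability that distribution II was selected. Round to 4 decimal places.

0.1161

Likelihoods P(X=3 | ·): I: 0.218127; II: 0.0324068; III: 0.0286261.
Posterior ∝ prior × likelihood. Numerator for II: 0.333333·0.0324068 = 0.0108023.
Normalizing constant: 0.333333·0.218127 + 0.333333·0.0324068 + 0.333333·0.0286261 = 0.0930534.
P(II | observation) = 0.0108023 / 0.0930534 = 0.116087.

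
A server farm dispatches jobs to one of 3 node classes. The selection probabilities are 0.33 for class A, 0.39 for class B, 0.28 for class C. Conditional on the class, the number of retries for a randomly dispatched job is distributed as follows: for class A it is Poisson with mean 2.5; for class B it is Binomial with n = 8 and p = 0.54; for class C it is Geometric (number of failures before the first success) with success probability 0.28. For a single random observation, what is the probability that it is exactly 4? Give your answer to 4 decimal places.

Conditional on each class, P(X = 4): A: 0.133602; B: 0.266504; C: 0.0752468.
By total probability, P(X = 4) = 0.33·0.133602 + 0.39·0.266504 + 0.28·0.0752468 = 0.169094.

0.1691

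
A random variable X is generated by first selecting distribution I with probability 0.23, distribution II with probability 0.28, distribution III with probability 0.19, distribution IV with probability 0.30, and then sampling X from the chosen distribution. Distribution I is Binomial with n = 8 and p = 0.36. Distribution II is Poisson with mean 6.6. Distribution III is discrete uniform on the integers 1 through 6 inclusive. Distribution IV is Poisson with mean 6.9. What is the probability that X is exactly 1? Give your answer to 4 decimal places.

0.0654

Conditional on each component, P(X = 1): I: 0.126664; II: 0.00897843; III: 0.166667; IV: 0.00695372.
By total probability, P(X = 1) = 0.23·0.126664 + 0.28·0.00897843 + 0.19·0.166667 + 0.3·0.00695372 = 0.0653994.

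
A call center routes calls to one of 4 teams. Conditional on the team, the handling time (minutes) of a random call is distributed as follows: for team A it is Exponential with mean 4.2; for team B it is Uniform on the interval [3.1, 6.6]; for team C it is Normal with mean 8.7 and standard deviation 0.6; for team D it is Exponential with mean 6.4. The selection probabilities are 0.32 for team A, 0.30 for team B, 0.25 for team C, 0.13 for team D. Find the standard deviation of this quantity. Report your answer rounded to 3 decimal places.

Per component, A: μ=4.2, E[X²]=35.28; B: μ=4.85, E[X²]=24.5433; C: μ=8.7, E[X²]=76.05; D: μ=6.4, E[X²]=81.92.
E[X] = 0.32·4.2 + 0.3·4.85 + 0.25·8.7 + 0.13·6.4 = 5.806.
E[X²] = 0.32·35.28 + 0.3·24.5433 + 0.25·76.05 + 0.13·81.92 = 48.3147.
Var(X) = E[X²] − (E[X])² = 48.3147 − 33.7096 = 14.6051.
SD(X) = √14.6051 = 3.82166.

3.822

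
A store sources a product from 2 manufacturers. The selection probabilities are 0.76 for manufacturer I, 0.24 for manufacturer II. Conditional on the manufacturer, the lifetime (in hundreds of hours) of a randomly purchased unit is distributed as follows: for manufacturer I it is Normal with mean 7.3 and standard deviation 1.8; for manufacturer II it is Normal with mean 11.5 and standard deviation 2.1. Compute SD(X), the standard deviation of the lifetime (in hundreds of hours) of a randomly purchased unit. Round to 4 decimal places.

Per component, I: μ=7.3, E[X²]=56.53; II: μ=11.5, E[X²]=136.66.
E[X] = 0.76·7.3 + 0.24·11.5 = 8.308.
E[X²] = 0.76·56.53 + 0.24·136.66 = 75.7612.
Var(X) = E[X²] − (E[X])² = 75.7612 − 69.0229 = 6.73834.
SD(X) = √6.73834 = 2.59583.

2.5958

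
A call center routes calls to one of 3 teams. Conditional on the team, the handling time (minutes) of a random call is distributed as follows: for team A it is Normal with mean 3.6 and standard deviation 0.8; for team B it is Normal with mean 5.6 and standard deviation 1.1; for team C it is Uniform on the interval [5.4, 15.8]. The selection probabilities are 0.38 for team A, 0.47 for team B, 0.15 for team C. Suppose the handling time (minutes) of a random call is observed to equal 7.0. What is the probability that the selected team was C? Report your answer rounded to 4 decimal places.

Likelihoods f(7.0 | ·): A: 5.96483e-05; B: 0.161352; C: 0.0961538.
Posterior ∝ prior × likelihood. Numerator for C: 0.15·0.0961538 = 0.0144231.
Normalizing constant: 0.38·5.96483e-05 + 0.47·0.161352 + 0.15·0.0961538 = 0.0902813.
P(C | observation) = 0.0144231 / 0.0902813 = 0.159757.

0.1598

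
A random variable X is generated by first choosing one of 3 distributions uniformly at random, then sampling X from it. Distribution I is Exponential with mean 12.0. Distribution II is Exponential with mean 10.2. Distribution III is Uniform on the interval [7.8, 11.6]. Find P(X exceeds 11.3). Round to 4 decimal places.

Conditional on each component, P(X > 11.3): I: 0.389977; II: 0.330271; III: 0.0789474.
By total probability, P(X > 11.3) = 0.333333·0.389977 + 0.333333·0.330271 + 0.333333·0.0789474 = 0.266398.

0.2664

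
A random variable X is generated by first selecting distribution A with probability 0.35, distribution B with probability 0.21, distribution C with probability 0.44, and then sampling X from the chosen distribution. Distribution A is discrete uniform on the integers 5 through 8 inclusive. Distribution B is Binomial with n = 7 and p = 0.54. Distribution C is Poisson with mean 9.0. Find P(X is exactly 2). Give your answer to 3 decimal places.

0.029

Conditional on each component, P(X = 2): A: 0; B: 0.126123; C: 0.0049981.
By total probability, P(X = 2) = 0.35·0 + 0.21·0.126123 + 0.44·0.0049981 = 0.0286851.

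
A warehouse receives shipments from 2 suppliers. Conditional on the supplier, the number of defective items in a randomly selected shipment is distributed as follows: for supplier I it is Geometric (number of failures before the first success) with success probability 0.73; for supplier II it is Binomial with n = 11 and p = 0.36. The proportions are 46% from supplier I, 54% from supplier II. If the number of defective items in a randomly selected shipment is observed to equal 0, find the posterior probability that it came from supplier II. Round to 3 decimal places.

0.012

Likelihoods P(X=0 | ·): I: 0.73; II: 0.0073787.
Posterior ∝ prior × likelihood. Numerator for II: 0.54·0.0073787 = 0.0039845.
Normalizing constant: 0.46·0.73 + 0.54·0.0073787 = 0.339784.
P(II | observation) = 0.0039845 / 0.339784 = 0.0117265.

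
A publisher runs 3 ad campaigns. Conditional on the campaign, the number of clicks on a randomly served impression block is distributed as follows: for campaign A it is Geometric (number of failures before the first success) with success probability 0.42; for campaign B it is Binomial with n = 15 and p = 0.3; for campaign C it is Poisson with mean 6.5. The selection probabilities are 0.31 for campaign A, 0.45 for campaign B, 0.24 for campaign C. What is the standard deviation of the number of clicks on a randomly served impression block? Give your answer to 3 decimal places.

2.781

Per component, A: μ=1.38095, E[X²]=5.19501; B: μ=4.5, E[X²]=23.4; C: μ=6.5, E[X²]=48.75.
E[X] = 0.31·1.38095 + 0.45·4.5 + 0.24·6.5 = 4.0131.
E[X²] = 0.31·5.19501 + 0.45·23.4 + 0.24·48.75 = 23.8405.
Var(X) = E[X²] − (E[X])² = 23.8405 − 16.1049 = 7.73552.
SD(X) = √7.73552 = 2.78128.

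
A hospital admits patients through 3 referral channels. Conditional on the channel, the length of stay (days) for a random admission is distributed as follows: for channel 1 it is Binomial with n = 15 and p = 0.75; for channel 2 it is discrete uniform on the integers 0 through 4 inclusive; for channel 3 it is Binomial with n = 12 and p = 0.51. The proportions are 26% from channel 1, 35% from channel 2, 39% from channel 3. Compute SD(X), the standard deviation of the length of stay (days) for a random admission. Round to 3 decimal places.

3.921

Per component, 1: μ=11.25, E[X²]=129.375; 2: μ=2, E[X²]=6; 3: μ=6.12, E[X²]=40.4532.
E[X] = 0.26·11.25 + 0.35·2 + 0.39·6.12 = 6.0118.
E[X²] = 0.26·129.375 + 0.35·6 + 0.39·40.4532 = 51.5142.
Var(X) = E[X²] − (E[X])² = 51.5142 − 36.1417 = 15.3725.
SD(X) = √15.3725 = 3.92078.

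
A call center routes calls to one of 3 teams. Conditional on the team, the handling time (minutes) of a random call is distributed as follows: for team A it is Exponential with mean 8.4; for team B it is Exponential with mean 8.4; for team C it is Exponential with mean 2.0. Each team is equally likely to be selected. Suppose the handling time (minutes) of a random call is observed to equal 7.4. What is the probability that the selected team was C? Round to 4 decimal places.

0.1113

Likelihoods f(7.4 | ·): A: 0.0493319; B: 0.0493319; C: 0.0123618.
Posterior ∝ prior × likelihood. Numerator for C: 0.333333·0.0123618 = 0.00412059.
Normalizing constant: 0.333333·0.0493319 + 0.333333·0.0493319 + 0.333333·0.0123618 = 0.0370085.
P(C | observation) = 0.00412059 / 0.0370085 = 0.111342.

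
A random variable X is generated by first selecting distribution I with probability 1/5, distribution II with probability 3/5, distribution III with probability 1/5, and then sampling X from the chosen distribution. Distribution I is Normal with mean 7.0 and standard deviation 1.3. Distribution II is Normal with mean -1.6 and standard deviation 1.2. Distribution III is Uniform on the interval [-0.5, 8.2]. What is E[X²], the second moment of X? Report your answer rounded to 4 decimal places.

16.7640

For each component E[X²] = Var + (mean)², giving I: 50.69; II: 4; III: 21.13.
Overall E[X²] = 0.2·50.69 + 0.6·4 + 0.2·21.13 = 16.764.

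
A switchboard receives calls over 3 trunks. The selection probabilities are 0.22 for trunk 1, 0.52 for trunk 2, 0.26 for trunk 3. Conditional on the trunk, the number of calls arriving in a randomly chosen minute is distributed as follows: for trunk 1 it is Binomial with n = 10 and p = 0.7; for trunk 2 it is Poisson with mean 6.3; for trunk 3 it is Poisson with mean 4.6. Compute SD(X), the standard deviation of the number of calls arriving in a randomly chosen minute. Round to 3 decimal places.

Per component, 1: μ=7, E[X²]=51.1; 2: μ=6.3, E[X²]=45.99; 3: μ=4.6, E[X²]=25.76.
E[X] = 0.22·7 + 0.52·6.3 + 0.26·4.6 = 6.012.
E[X²] = 0.22·51.1 + 0.52·45.99 + 0.26·25.76 = 41.8544.
Var(X) = E[X²] − (E[X])² = 41.8544 − 36.1441 = 5.71026.
SD(X) = √5.71026 = 2.38961.

2.390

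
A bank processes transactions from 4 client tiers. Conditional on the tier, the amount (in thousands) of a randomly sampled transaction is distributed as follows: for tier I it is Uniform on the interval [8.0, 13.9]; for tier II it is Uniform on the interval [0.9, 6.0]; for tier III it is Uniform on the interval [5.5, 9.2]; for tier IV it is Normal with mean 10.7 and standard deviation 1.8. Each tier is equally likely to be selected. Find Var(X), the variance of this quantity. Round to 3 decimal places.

11.629

Per component, I: μ=10.95, E[X²]=122.803; II: μ=3.45, E[X²]=14.07; III: μ=7.35, E[X²]=55.1633; IV: μ=10.7, E[X²]=117.73.
E[X] = 0.25·10.95 + 0.25·3.45 + 0.25·7.35 + 0.25·10.7 = 8.1125.
E[X²] = 0.25·122.803 + 0.25·14.07 + 0.25·55.1633 + 0.25·117.73 = 77.4417.
Var(X) = E[X²] − (E[X])² = 77.4417 − 65.8127 = 11.629.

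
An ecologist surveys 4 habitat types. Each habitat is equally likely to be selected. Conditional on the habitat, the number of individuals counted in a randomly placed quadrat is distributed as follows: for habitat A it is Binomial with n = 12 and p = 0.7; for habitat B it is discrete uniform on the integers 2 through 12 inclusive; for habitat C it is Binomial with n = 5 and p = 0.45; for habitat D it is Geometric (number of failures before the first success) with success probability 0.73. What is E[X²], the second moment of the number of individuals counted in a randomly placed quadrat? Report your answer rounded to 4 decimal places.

For each component E[X²] = Var + (mean)², giving A: 73.08; B: 59; C: 6.3; D: 0.64346.
Overall E[X²] = 0.25·73.08 + 0.25·59 + 0.25·6.3 + 0.25·0.64346 = 34.7559.

34.7559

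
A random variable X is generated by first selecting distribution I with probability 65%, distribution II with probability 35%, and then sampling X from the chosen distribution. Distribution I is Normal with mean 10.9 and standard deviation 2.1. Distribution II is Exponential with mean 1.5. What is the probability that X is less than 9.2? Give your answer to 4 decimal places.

0.4852

Conditional on each component, P(X < 9.2): I: 0.209107; II: 0.997831.
By total probability, P(X < 9.2) = 0.65·0.209107 + 0.35·0.997831 = 0.48516.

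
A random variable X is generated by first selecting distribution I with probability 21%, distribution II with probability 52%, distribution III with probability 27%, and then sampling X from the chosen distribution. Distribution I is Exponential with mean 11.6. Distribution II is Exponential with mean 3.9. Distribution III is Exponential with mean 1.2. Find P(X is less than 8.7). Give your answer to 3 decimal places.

0.845

Conditional on each component, P(X < 8.7): I: 0.527633; II: 0.892554; III: 0.99929.
By total probability, P(X < 8.7) = 0.21·0.527633 + 0.52·0.892554 + 0.27·0.99929 = 0.844739.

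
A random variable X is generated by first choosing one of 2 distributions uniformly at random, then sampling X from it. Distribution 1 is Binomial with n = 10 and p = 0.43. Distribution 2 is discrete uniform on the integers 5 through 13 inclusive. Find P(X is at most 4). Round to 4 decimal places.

0.2782

Conditional on each component, P(X ≤ 4): 1: 0.556391; 2: 0.
By total probability, P(X ≤ 4) = 0.5·0.556391 + 0.5·0 = 0.278195.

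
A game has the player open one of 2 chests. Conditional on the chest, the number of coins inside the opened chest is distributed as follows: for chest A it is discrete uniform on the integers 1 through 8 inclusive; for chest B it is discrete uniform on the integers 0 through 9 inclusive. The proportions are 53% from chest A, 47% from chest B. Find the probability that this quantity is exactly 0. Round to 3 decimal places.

0.047

Conditional on each chest, P(X = 0): A: 0; B: 0.1.
By total probability, P(X = 0) = 0.53·0 + 0.47·0.1 = 0.047.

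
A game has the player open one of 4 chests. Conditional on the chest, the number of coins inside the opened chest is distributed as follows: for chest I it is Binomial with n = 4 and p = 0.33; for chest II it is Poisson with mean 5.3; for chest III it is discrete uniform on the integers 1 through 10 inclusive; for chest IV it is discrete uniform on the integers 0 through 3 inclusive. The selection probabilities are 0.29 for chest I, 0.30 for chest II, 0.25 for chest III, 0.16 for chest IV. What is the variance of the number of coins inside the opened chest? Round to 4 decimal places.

Per component, I: μ=1.32, E[X²]=2.6268; II: μ=5.3, E[X²]=33.39; III: μ=5.5, E[X²]=38.5; IV: μ=1.5, E[X²]=3.5.
E[X] = 0.29·1.32 + 0.3·5.3 + 0.25·5.5 + 0.16·1.5 = 3.5878.
E[X²] = 0.29·2.6268 + 0.3·33.39 + 0.25·38.5 + 0.16·3.5 = 20.9638.
Var(X) = E[X²] − (E[X])² = 20.9638 − 12.8723 = 8.09146.

8.0915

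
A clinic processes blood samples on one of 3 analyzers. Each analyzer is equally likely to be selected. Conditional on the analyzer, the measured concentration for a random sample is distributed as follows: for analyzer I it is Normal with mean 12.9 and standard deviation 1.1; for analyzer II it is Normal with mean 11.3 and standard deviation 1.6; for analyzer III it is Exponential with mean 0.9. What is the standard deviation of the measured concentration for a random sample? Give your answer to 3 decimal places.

Per component, I: μ=12.9, E[X²]=167.62; II: μ=11.3, E[X²]=130.25; III: μ=0.9, E[X²]=1.62.
E[X] = 0.333333·12.9 + 0.333333·11.3 + 0.333333·0.9 = 8.36667.
E[X²] = 0.333333·167.62 + 0.333333·130.25 + 0.333333·1.62 = 99.83.
Var(X) = E[X²] − (E[X])² = 99.83 − 70.0011 = 29.8289.
SD(X) = √29.8289 = 5.46158.

5.462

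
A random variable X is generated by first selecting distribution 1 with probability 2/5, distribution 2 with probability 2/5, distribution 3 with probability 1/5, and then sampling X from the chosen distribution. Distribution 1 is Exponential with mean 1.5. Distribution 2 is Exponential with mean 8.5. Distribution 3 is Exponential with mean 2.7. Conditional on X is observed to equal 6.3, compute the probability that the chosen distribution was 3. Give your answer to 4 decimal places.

0.2137

Likelihoods f(6.3 | ·): 1: 0.00999705; 2: 0.0560651; 3: 0.0359155.
Posterior ∝ prior × likelihood. Numerator for 3: 0.2·0.0359155 = 0.00718311.
Normalizing constant: 0.4·0.00999705 + 0.4·0.0560651 + 0.2·0.0359155 = 0.0336079.
P(3 | observation) = 0.00718311 / 0.0336079 = 0.213732.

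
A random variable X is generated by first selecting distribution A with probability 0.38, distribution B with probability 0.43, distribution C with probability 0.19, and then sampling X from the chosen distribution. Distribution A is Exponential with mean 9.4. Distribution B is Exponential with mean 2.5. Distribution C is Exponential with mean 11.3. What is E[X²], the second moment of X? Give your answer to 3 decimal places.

121.051

For each component E[X²] = Var + (mean)², giving A: 176.72; B: 12.5; C: 255.38.
Overall E[X²] = 0.38·176.72 + 0.43·12.5 + 0.19·255.38 = 121.051.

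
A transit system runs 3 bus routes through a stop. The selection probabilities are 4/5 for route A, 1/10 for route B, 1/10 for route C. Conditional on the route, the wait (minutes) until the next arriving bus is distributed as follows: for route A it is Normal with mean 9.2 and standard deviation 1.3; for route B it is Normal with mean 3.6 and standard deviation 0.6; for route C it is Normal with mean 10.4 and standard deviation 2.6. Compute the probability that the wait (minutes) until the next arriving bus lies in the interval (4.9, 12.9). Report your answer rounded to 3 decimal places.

Conditional on each route, P(4.9 < X < 12.9): A: 0.997317; B: 0.0151301; C: 0.814661.
By total probability, P(4.9 < X < 12.9) = 0.8·0.997317 + 0.1·0.0151301 + 0.1·0.814661 = 0.880833.

0.881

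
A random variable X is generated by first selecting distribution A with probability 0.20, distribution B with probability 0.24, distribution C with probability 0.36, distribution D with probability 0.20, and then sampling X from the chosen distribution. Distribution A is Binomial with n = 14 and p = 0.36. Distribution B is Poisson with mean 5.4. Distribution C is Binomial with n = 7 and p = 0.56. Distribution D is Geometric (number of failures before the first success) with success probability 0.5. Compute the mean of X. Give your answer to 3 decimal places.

Component means — A: 5.04; B: 5.4; C: 3.92; D: 1.
E[X] = 0.2·5.04 + 0.24·5.4 + 0.36·3.92 + 0.2·1 = 3.9152.

3.915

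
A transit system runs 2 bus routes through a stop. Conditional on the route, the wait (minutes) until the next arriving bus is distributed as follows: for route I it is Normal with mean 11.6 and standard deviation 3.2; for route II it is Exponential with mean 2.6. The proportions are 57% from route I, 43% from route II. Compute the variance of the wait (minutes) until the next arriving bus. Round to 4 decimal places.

28.5967

Per component, I: μ=11.6, E[X²]=144.8; II: μ=2.6, E[X²]=13.52.
E[X] = 0.57·11.6 + 0.43·2.6 = 7.73.
E[X²] = 0.57·144.8 + 0.43·13.52 = 88.3496.
Var(X) = E[X²] − (E[X])² = 88.3496 − 59.7529 = 28.5967.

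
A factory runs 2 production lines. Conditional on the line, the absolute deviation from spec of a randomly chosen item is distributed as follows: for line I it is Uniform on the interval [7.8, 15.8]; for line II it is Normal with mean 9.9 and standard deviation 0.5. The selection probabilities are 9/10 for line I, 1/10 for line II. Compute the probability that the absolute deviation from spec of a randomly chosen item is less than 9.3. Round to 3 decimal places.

0.180

Conditional on each line, P(X < 9.3): I: 0.1875; II: 0.11507.
By total probability, P(X < 9.3) = 0.9·0.1875 + 0.1·0.11507 = 0.180257.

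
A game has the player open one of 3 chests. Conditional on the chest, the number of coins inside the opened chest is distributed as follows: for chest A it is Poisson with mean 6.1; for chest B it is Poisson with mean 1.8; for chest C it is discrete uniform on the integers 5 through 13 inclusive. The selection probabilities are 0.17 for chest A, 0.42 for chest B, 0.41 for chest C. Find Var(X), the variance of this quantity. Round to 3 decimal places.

Per component, A: μ=6.1, E[X²]=43.31; B: μ=1.8, E[X²]=5.04; C: μ=9, E[X²]=87.6667.
E[X] = 0.17·6.1 + 0.42·1.8 + 0.41·9 = 5.483.
E[X²] = 0.17·43.31 + 0.42·5.04 + 0.41·87.6667 = 45.4228.
Var(X) = E[X²] − (E[X])² = 45.4228 − 30.0633 = 15.3595.

15.360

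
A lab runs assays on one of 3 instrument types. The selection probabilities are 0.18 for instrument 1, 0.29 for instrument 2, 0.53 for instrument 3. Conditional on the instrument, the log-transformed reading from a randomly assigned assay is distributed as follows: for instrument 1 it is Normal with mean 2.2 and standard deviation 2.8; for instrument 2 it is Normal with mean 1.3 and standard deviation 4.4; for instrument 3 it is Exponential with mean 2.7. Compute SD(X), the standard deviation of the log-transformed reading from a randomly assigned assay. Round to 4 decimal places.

Per component, 1: μ=2.2, E[X²]=12.68; 2: μ=1.3, E[X²]=21.05; 3: μ=2.7, E[X²]=14.58.
E[X] = 0.18·2.2 + 0.29·1.3 + 0.53·2.7 = 2.204.
E[X²] = 0.18·12.68 + 0.29·21.05 + 0.53·14.58 = 16.1143.
Var(X) = E[X²] − (E[X])² = 16.1143 − 4.85762 = 11.2567.
SD(X) = √11.2567 = 3.3551.

3.3551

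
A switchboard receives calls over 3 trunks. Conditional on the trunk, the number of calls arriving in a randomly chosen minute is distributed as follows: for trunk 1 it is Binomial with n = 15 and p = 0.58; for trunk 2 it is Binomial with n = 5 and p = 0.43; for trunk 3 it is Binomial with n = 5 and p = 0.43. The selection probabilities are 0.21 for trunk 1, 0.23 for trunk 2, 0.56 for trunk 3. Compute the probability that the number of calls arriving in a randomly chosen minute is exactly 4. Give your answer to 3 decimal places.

Conditional on each trunk, P(X = 4): 1: 0.0110812; 2: 0.0974358; 3: 0.0974358.
By total probability, P(X = 4) = 0.21·0.0110812 + 0.23·0.0974358 + 0.56·0.0974358 = 0.0793014.

0.079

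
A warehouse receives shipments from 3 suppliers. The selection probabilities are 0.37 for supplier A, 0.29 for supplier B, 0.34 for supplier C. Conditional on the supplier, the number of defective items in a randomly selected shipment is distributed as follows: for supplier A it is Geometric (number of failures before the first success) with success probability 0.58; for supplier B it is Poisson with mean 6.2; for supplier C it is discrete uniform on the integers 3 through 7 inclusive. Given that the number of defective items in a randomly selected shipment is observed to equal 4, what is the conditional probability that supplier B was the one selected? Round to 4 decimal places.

0.3267

Likelihoods P(X=4 | ·): A: 0.0180478; B: 0.124948; C: 0.2.
Posterior ∝ prior × likelihood. Numerator for B: 0.29·0.124948 = 0.036235.
Normalizing constant: 0.37·0.0180478 + 0.29·0.124948 + 0.34·0.2 = 0.110913.
P(B | observation) = 0.036235 / 0.110913 = 0.326698.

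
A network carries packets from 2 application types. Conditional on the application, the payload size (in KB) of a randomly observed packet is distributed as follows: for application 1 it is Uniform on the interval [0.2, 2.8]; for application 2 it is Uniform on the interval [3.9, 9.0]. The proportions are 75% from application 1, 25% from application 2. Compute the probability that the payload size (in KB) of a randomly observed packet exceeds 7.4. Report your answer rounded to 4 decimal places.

Conditional on each application, P(X > 7.4): 1: 0; 2: 0.313725.
By total probability, P(X > 7.4) = 0.75·0 + 0.25·0.313725 = 0.0784314.

0.0784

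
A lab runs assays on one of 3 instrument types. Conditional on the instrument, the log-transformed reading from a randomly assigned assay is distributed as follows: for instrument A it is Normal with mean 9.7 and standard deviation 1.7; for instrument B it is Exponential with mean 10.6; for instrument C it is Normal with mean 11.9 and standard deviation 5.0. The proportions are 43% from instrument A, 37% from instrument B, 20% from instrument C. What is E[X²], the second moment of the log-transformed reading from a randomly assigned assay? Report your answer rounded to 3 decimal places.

For each component E[X²] = Var + (mean)², giving A: 96.98; B: 224.72; C: 166.61.
Overall E[X²] = 0.43·96.98 + 0.37·224.72 + 0.2·166.61 = 158.17.

158.170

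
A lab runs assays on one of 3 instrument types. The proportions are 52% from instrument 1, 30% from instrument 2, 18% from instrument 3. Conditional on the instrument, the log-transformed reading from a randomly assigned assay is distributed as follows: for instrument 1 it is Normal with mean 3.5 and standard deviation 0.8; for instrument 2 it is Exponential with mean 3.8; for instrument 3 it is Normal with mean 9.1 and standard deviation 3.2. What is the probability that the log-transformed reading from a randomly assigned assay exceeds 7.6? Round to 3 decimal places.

0.163

Conditional on each instrument, P(X > 7.6): 1: 1.48769e-07; 2: 0.135335; 3: 0.680376.
By total probability, P(X > 7.6) = 0.52·1.48769e-07 + 0.3·0.135335 + 0.18·0.680376 = 0.163068.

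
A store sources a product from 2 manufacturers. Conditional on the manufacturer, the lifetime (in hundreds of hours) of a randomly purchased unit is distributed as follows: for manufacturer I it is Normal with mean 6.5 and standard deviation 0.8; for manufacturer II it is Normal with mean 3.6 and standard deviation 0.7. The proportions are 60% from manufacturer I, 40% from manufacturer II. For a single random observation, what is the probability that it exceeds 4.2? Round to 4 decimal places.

Conditional on each manufacturer, P(X > 4.2): I: 0.99798; II: 0.195683.
By total probability, P(X > 4.2) = 0.6·0.99798 + 0.4·0.195683 = 0.677061.

0.6771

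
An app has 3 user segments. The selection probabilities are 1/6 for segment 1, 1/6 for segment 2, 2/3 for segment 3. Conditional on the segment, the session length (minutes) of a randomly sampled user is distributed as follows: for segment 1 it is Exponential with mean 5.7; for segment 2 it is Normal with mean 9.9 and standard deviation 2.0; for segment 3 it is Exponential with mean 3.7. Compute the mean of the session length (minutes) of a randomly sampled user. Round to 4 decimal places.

5.0667

Component means — 1: 5.7; 2: 9.9; 3: 3.7.
E[X] = 0.166667·5.7 + 0.166667·9.9 + 0.666667·3.7 = 5.06667.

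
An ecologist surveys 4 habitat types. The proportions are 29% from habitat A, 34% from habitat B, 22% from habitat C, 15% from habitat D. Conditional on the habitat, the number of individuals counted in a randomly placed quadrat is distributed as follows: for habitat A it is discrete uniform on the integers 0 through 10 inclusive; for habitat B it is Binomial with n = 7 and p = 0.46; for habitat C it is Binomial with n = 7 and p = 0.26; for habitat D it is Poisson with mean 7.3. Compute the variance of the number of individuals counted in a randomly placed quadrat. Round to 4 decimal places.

Per component, A: μ=5, E[X²]=35; B: μ=3.22, E[X²]=12.1072; C: μ=1.82, E[X²]=4.6592; D: μ=7.3, E[X²]=60.59.
E[X] = 0.29·5 + 0.34·3.22 + 0.22·1.82 + 0.15·7.3 = 4.0402.
E[X²] = 0.29·35 + 0.34·12.1072 + 0.22·4.6592 + 0.15·60.59 = 24.38.
Var(X) = E[X²] − (E[X])² = 24.38 − 16.3232 = 8.05676.

8.0568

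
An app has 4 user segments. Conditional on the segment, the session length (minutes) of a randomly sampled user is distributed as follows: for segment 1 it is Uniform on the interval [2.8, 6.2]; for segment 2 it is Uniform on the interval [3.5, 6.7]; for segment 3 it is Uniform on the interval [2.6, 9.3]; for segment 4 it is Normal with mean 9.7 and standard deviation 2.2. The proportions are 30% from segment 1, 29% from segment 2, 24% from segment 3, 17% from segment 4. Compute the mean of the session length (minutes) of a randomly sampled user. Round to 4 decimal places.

Component means — 1: 4.5; 2: 5.1; 3: 5.95; 4: 9.7.
E[X] = 0.3·4.5 + 0.29·5.1 + 0.24·5.95 + 0.17·9.7 = 5.906.

5.9060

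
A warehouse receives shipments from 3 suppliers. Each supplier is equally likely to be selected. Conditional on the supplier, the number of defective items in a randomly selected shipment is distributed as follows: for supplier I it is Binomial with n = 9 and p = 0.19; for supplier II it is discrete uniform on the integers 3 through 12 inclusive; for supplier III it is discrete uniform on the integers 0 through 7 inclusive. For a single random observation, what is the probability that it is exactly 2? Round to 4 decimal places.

0.1408

Conditional on each supplier, P(X = 2): I: 0.297307; II: 0; III: 0.125.
By total probability, P(X = 2) = 0.333333·0.297307 + 0.333333·0 + 0.333333·0.125 = 0.140769.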